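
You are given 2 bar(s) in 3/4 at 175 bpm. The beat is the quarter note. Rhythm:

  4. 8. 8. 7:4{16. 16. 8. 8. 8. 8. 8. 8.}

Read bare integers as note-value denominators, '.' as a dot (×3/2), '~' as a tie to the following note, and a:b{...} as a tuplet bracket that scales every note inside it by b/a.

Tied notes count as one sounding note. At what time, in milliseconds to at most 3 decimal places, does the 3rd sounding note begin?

1. 0.0ms @ 0 + 514.286ms (3/2)
2. 514.286ms @ 3/2 + 257.143ms (3/4)
3. 771.429ms @ 9/4 + 257.143ms (3/4)
4. 1028.571ms @ 3 + 73.469ms (3/14)
5. 1102.041ms @ 45/14 + 73.469ms (3/14)
6. 1175.51ms @ 24/7 + 146.939ms (3/7)
7. 1322.449ms @ 27/7 + 146.939ms (3/7)
8. 1469.388ms @ 30/7 + 146.939ms (3/7)
9. 1616.327ms @ 33/7 + 146.939ms (3/7)
10. 1763.265ms @ 36/7 + 146.939ms (3/7)
11. 1910.204ms @ 39/7 + 146.939ms (3/7)

note 3 onset = 9/4b = 771.429ms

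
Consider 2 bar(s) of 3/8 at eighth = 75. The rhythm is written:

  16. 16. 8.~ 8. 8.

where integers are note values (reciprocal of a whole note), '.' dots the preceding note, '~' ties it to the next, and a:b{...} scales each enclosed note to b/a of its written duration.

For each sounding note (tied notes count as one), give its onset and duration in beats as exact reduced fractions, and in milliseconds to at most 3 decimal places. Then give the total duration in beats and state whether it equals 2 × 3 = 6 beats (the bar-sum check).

1) 0.0ms=0b +600.0ms=3/4b
2) 600.0ms=3/4b +600.0ms=3/4b
3) 1200.0ms=3/2b +2400.0ms=3b
4) 3600.0ms=9/2b +1200.0ms=3/2b
Σ=6b of 6 (75bpm 3/8) — PASS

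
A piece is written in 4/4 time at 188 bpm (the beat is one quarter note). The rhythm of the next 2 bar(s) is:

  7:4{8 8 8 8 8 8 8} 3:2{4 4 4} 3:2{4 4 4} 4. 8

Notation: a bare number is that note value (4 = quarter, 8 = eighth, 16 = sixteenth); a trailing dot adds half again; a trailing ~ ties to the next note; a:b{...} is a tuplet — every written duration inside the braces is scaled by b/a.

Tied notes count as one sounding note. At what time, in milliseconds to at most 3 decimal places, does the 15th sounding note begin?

1. 0.0ms @ 0 + 91.185ms (2/7)
2. 91.185ms @ 2/7 + 91.185ms (2/7)
3. 182.371ms @ 4/7 + 91.185ms (2/7)
4. 273.556ms @ 6/7 + 91.185ms (2/7)
5. 364.742ms @ 8/7 + 91.185ms (2/7)
6. 455.927ms @ 10/7 + 91.185ms (2/7)
7. 547.112ms @ 12/7 + 91.185ms (2/7)
8. 638.298ms @ 2 + 212.766ms (2/3)
9. 851.064ms @ 8/3 + 212.766ms (2/3)
10. 1063.83ms @ 10/3 + 212.766ms (2/3)
11. 1276.596ms @ 4 + 212.766ms (2/3)
12. 1489.362ms @ 14/3 + 212.766ms (2/3)
13. 1702.128ms @ 16/3 + 212.766ms (2/3)
14. 1914.894ms @ 6 + 478.723ms (3/2)
15. 2393.617ms @ 15/2 + 159.574ms (1/2)

note 15 onset = 15/2b = 2393.617ms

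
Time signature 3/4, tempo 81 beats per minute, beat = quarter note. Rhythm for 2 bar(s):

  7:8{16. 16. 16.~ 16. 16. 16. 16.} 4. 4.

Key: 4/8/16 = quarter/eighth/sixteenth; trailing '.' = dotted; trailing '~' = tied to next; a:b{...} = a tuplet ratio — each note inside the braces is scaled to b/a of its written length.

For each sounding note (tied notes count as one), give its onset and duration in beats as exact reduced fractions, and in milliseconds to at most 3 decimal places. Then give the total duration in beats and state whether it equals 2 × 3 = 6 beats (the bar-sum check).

1) 0.0ms=0b +317.46ms=3/7b
2) 317.46ms=3/7b +317.46ms=3/7b
3) 634.921ms=6/7b +634.921ms=6/7b
4) 1269.841ms=12/7b +317.46ms=3/7b
5) 1587.302ms=15/7b +317.46ms=3/7b
6) 1904.762ms=18/7b +317.46ms=3/7b
7) 2222.222ms=3b +1111.111ms=3/2b
8) 3333.333ms=9/2b +1111.111ms=3/2b
Σ=6b of 6 (81bpm 3/4) — PASS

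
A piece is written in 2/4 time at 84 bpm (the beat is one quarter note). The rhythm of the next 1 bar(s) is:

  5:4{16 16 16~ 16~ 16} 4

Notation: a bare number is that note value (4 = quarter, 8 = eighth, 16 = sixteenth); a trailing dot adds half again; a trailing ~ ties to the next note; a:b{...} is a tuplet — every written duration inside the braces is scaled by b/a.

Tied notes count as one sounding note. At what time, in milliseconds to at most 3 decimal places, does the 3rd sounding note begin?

1. 0.0ms @ 0 + 142.857ms (1/5)
2. 142.857ms @ 1/5 + 142.857ms (1/5)
3. 285.714ms @ 2/5 + 428.571ms (3/5)
4. 714.286ms @ 1 + 714.286ms (1)

note 3 onset = 2/5b = 285.714ms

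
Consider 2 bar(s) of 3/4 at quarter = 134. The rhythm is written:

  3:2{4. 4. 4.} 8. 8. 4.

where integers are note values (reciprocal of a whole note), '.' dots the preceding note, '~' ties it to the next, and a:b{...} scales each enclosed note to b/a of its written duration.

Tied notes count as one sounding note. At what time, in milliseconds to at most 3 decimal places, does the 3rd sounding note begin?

1. 0.0ms @ 0 + 447.761ms (1)
2. 447.761ms @ 1 + 447.761ms (1)
3. 895.522ms @ 2 + 447.761ms (1)
4. 1343.284ms @ 3 + 335.821ms (3/4)
5. 1679.104ms @ 15/4 + 335.821ms (3/4)
6. 2014.925ms @ 9/2 + 671.642ms (3/2)

note 3 onset = 2b = 895.522ms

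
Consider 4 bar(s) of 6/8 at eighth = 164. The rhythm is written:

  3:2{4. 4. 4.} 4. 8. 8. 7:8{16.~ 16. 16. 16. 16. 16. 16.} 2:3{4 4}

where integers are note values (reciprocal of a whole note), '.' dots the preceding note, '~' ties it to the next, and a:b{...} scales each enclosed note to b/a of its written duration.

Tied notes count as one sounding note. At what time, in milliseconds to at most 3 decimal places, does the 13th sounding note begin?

1. 0.0ms @ 0 + 731.707ms (2)
2. 731.707ms @ 2 + 731.707ms (2)
3. 1463.415ms @ 4 + 731.707ms (2)
4. 2195.122ms @ 6 + 1097.561ms (3)
5. 3292.683ms @ 9 + 548.78ms (3/2)
6. 3841.463ms @ 21/2 + 548.78ms (3/2)
7. 4390.244ms @ 12 + 627.178ms (12/7)
8. 5017.422ms @ 96/7 + 313.589ms (6/7)
9. 5331.01ms @ 102/7 + 313.589ms (6/7)
10. 5644.599ms @ 108/7 + 313.589ms (6/7)
11. 5958.188ms @ 114/7 + 313.589ms (6/7)
12. 6271.777ms @ 120/7 + 313.589ms (6/7)
13. 6585.366ms @ 18 + 1097.561ms (3)
14. 7682.927ms @ 21 + 1097.561ms (3)

note 13 onset = 18b = 6585.366ms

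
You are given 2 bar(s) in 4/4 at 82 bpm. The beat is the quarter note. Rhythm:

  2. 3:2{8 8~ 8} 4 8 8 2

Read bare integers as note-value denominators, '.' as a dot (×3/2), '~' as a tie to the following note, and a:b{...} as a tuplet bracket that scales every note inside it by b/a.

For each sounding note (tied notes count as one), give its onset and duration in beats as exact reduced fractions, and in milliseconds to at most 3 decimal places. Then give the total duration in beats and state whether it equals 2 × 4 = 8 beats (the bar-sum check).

1) 0.0ms=0b +2195.122ms=3b
2) 2195.122ms=3b +243.902ms=1/3b
3) 2439.024ms=10/3b +487.805ms=2/3b
4) 2926.829ms=4b +731.707ms=1b
5) 3658.537ms=5b +365.854ms=1/2b
6) 4024.39ms=11/2b +365.854ms=1/2b
7) 4390.244ms=6b +1463.415ms=2b
Σ=8b of 8 (82bpm 4/4) — PASS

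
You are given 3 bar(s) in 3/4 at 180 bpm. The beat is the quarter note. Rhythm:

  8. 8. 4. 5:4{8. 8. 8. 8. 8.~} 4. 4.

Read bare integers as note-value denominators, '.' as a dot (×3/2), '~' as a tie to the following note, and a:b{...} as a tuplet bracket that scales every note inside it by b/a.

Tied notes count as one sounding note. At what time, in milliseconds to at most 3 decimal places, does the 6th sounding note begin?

1. 0.0ms @ 0 + 250.0ms (3/4)
2. 250.0ms @ 3/4 + 250.0ms (3/4)
3. 500.0ms @ 3/2 + 500.0ms (3/2)
4. 1000.0ms @ 3 + 200.0ms (3/5)
5. 1200.0ms @ 18/5 + 200.0ms (3/5)
6. 1400.0ms @ 21/5 + 200.0ms (3/5)
7. 1600.0ms @ 24/5 + 200.0ms (3/5)
8. 1800.0ms @ 27/5 + 700.0ms (21/10)
9. 2500.0ms @ 15/2 + 500.0ms (3/2)

note 6 onset = 21/5b = 1400.0ms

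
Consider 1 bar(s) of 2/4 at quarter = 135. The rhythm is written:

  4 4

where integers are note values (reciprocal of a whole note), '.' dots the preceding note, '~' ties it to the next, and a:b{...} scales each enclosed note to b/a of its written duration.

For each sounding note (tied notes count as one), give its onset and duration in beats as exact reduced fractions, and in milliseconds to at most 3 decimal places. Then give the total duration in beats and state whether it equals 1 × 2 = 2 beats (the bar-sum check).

1) 0.0ms=0b +444.444ms=1b
2) 444.444ms=1b +444.444ms=1b
Σ=2b of 2 (135bpm 2/4) — PASS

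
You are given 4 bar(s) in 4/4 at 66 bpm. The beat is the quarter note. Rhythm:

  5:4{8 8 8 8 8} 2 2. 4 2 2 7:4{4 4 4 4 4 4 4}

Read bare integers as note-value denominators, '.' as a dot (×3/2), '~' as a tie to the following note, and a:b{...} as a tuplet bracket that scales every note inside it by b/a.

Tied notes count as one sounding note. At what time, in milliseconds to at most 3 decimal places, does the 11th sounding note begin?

1. 0.0ms @ 0 + 363.636ms (2/5)
2. 363.636ms @ 2/5 + 363.636ms (2/5)
3. 727.273ms @ 4/5 + 363.636ms (2/5)
4. 1090.909ms @ 6/5 + 363.636ms (2/5)
5. 1454.545ms @ 8/5 + 363.636ms (2/5)
6. 1818.182ms @ 2 + 1818.182ms (2)
7. 3636.364ms @ 4 + 2727.273ms (3)
8. 6363.636ms @ 7 + 909.091ms (1)
9. 7272.727ms @ 8 + 1818.182ms (2)
10. 9090.909ms @ 10 + 1818.182ms (2)
11. 10909.091ms @ 12 + 519.481ms (4/7)
12. 11428.571ms @ 88/7 + 519.481ms (4/7)
13. 11948.052ms @ 92/7 + 519.481ms (4/7)
14. 12467.532ms @ 96/7 + 519.481ms (4/7)
15. 12987.013ms @ 100/7 + 519.481ms (4/7)
16. 13506.494ms @ 104/7 + 519.481ms (4/7)
17. 14025.974ms @ 108/7 + 519.481ms (4/7)

note 11 onset = 12b = 10909.091ms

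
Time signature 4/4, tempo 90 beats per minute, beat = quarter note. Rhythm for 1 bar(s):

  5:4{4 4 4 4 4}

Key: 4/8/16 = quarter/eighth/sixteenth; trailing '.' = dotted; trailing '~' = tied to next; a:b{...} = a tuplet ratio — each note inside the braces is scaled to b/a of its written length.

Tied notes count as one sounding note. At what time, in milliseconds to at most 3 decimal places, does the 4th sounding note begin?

note 4 onset = 12/5b = 1600.0ms

1. 0.0ms @ 0 + 533.333ms (4/5)
2. 533.333ms @ 4/5 + 533.333ms (4/5)
3. 1066.667ms @ 8/5 + 533.333ms (4/5)
4. 1600.0ms @ 12/5 + 533.333ms (4/5)
5. 2133.333ms @ 16/5 + 533.333ms (4/5)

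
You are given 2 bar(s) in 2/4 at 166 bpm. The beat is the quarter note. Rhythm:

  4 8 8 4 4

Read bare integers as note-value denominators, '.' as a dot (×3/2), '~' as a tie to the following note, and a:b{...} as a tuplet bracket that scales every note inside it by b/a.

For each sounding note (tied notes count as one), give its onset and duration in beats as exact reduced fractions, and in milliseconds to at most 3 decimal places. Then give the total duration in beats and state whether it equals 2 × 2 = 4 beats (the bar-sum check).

1) 0.0ms=0b +361.446ms=1b
2) 361.446ms=1b +180.723ms=1/2b
3) 542.169ms=3/2b +180.723ms=1/2b
4) 722.892ms=2b +361.446ms=1b
5) 1084.337ms=3b +361.446ms=1b
Σ=4b of 4 (166bpm 2/4) — PASS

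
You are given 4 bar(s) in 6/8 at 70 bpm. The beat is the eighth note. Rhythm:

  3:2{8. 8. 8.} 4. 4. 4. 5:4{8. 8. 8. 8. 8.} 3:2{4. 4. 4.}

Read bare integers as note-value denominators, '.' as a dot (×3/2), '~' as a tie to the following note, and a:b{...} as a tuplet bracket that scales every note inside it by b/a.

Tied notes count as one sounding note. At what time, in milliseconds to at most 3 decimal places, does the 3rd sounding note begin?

1. 0.0ms @ 0 + 857.143ms (1)
2. 857.143ms @ 1 + 857.143ms (1)
3. 1714.286ms @ 2 + 857.143ms (1)
4. 2571.429ms @ 3 + 2571.429ms (3)
5. 5142.857ms @ 6 + 2571.429ms (3)
6. 7714.286ms @ 9 + 2571.429ms (3)
7. 10285.714ms @ 12 + 1028.571ms (6/5)
8. 11314.286ms @ 66/5 + 1028.571ms (6/5)
9. 12342.857ms @ 72/5 + 1028.571ms (6/5)
10. 13371.429ms @ 78/5 + 1028.571ms (6/5)
11. 14400.0ms @ 84/5 + 1028.571ms (6/5)
12. 15428.571ms @ 18 + 1714.286ms (2)
13. 17142.857ms @ 20 + 1714.286ms (2)
14. 18857.143ms @ 22 + 1714.286ms (2)

note 3 onset = 2b = 1714.286ms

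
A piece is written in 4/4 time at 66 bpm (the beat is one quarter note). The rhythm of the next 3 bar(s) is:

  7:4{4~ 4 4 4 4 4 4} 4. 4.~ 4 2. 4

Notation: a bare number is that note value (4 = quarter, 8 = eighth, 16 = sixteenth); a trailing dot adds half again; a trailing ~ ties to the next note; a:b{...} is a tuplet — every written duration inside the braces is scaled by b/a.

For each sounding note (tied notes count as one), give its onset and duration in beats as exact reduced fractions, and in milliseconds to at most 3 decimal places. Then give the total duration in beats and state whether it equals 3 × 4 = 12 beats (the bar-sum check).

1) 0.0ms=0b +1038.961ms=8/7b
2) 1038.961ms=8/7b +519.481ms=4/7b
3) 1558.442ms=12/7b +519.481ms=4/7b
4) 2077.922ms=16/7b +519.481ms=4/7b
5) 2597.403ms=20/7b +519.481ms=4/7b
6) 3116.883ms=24/7b +519.481ms=4/7b
7) 3636.364ms=4b +1363.636ms=3/2b
8) 5000.0ms=11/2b +2272.727ms=5/2b
9) 7272.727ms=8b +2727.273ms=3b
10) 10000.0ms=11b +909.091ms=1b
Σ=12b of 12 (66bpm 4/4) — PASS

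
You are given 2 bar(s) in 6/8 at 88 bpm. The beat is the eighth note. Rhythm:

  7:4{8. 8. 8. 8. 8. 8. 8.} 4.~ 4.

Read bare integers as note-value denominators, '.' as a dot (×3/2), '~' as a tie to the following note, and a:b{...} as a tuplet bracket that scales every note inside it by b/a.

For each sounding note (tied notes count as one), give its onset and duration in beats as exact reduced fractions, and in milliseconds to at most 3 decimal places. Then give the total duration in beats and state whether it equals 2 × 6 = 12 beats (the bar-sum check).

1) 0.0ms=0b +584.416ms=6/7b
2) 584.416ms=6/7b +584.416ms=6/7b
3) 1168.831ms=12/7b +584.416ms=6/7b
4) 1753.247ms=18/7b +584.416ms=6/7b
5) 2337.662ms=24/7b +584.416ms=6/7b
6) 2922.078ms=30/7b +584.416ms=6/7b
7) 3506.494ms=36/7b +584.416ms=6/7b
8) 4090.909ms=6b +4090.909ms=6b
Σ=12b of 12 (88bpm 6/8) — PASS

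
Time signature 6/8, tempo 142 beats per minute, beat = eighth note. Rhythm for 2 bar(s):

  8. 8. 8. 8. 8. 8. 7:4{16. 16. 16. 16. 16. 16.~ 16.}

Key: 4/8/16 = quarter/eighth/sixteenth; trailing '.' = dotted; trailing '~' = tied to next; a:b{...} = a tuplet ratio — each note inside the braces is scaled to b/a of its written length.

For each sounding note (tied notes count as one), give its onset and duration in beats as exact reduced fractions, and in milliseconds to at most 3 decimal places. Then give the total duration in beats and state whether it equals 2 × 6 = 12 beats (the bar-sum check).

1) 0.0ms=0b +633.803ms=3/2b
2) 633.803ms=3/2b +633.803ms=3/2b
3) 1267.606ms=3b +633.803ms=3/2b
4) 1901.408ms=9/2b +633.803ms=3/2b
5) 2535.211ms=6b +633.803ms=3/2b
6) 3169.014ms=15/2b +633.803ms=3/2b
7) 3802.817ms=9b +181.087ms=3/7b
8) 3983.903ms=66/7b +181.087ms=3/7b
9) 4164.99ms=69/7b +181.087ms=3/7b
10) 4346.076ms=72/7b +181.087ms=3/7b
11) 4527.163ms=75/7b +181.087ms=3/7b
12) 4708.249ms=78/7b +362.173ms=6/7b
Σ=12b of 12 (142bpm 6/8) — PASS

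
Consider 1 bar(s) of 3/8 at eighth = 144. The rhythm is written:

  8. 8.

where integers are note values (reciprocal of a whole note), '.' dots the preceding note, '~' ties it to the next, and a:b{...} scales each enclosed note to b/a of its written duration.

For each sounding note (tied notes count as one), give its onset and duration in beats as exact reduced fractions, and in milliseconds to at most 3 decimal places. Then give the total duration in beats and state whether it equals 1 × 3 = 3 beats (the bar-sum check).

1) 0.0ms=0b +625.0ms=3/2b
2) 625.0ms=3/2b +625.0ms=3/2b
Σ=3b of 3 (144bpm 3/8) — PASS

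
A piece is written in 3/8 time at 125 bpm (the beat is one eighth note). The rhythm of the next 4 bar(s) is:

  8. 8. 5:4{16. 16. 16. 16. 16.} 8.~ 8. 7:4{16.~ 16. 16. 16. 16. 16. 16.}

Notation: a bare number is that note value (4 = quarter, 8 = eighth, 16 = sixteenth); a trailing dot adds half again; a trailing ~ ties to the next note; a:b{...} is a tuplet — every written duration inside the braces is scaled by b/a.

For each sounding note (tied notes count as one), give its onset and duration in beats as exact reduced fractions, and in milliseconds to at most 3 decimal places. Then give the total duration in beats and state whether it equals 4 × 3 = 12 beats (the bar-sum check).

1) 0.0ms=0b +720.0ms=3/2b
2) 720.0ms=3/2b +720.0ms=3/2b
3) 1440.0ms=3b +288.0ms=3/5b
4) 1728.0ms=18/5b +288.0ms=3/5b
5) 2016.0ms=21/5b +288.0ms=3/5b
6) 2304.0ms=24/5b +288.0ms=3/5b
7) 2592.0ms=27/5b +288.0ms=3/5b
8) 2880.0ms=6b +1440.0ms=3b
9) 4320.0ms=9b +411.429ms=6/7b
10) 4731.429ms=69/7b +205.714ms=3/7b
11) 4937.143ms=72/7b +205.714ms=3/7b
12) 5142.857ms=75/7b +205.714ms=3/7b
13) 5348.571ms=78/7b +205.714ms=3/7b
14) 5554.286ms=81/7b +205.714ms=3/7b
Σ=12b of 12 (125bpm 3/8) — PASS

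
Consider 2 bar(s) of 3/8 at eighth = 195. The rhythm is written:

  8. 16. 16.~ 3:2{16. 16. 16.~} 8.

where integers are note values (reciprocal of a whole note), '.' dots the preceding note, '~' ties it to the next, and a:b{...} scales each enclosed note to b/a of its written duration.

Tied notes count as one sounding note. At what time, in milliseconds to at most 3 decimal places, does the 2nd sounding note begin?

1. 0.0ms @ 0 + 461.538ms (3/2)
2. 461.538ms @ 3/2 + 230.769ms (3/4)
3. 692.308ms @ 9/4 + 384.615ms (5/4)
4. 1076.923ms @ 7/2 + 153.846ms (1/2)
5. 1230.769ms @ 4 + 615.385ms (2)

note 2 onset = 3/2b = 461.538ms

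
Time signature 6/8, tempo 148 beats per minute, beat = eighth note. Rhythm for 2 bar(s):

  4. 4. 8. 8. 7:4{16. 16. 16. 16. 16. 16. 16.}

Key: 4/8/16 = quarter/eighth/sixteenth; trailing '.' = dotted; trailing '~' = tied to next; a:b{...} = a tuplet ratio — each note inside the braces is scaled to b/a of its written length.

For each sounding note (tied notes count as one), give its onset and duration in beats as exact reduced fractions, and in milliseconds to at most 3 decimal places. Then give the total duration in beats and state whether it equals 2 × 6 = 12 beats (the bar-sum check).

1) 0.0ms=0b +1216.216ms=3b
2) 1216.216ms=3b +1216.216ms=3b
3) 2432.432ms=6b +608.108ms=3/2b
4) 3040.541ms=15/2b +608.108ms=3/2b
5) 3648.649ms=9b +173.745ms=3/7b
6) 3822.394ms=66/7b +173.745ms=3/7b
7) 3996.139ms=69/7b +173.745ms=3/7b
8) 4169.884ms=72/7b +173.745ms=3/7b
9) 4343.629ms=75/7b +173.745ms=3/7b
10) 4517.375ms=78/7b +173.745ms=3/7b
11) 4691.12ms=81/7b +173.745ms=3/7b
Σ=12b of 12 (148bpm 6/8) — PASS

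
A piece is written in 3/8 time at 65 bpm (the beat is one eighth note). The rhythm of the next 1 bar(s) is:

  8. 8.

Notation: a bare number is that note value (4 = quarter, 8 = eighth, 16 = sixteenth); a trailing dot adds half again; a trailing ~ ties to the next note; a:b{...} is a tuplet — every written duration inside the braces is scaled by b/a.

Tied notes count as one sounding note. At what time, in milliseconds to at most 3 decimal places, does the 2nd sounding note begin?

note 2 onset = 3/2b = 1384.615ms

1. 0.0ms @ 0 + 1384.615ms (3/2)
2. 1384.615ms @ 3/2 + 1384.615ms (3/2)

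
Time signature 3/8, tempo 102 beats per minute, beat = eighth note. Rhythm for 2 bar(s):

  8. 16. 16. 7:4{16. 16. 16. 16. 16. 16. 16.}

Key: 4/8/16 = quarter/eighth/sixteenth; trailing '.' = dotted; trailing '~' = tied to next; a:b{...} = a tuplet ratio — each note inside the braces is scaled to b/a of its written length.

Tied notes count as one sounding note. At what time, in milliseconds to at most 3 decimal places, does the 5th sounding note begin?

note 5 onset = 24/7b = 2016.807ms

1. 0.0ms @ 0 + 882.353ms (3/2)
2. 882.353ms @ 3/2 + 441.176ms (3/4)
3. 1323.529ms @ 9/4 + 441.176ms (3/4)
4. 1764.706ms @ 3 + 252.101ms (3/7)
5. 2016.807ms @ 24/7 + 252.101ms (3/7)
6. 2268.908ms @ 27/7 + 252.101ms (3/7)
7. 2521.008ms @ 30/7 + 252.101ms (3/7)
8. 2773.109ms @ 33/7 + 252.101ms (3/7)
9. 3025.21ms @ 36/7 + 252.101ms (3/7)
10. 3277.311ms @ 39/7 + 252.101ms (3/7)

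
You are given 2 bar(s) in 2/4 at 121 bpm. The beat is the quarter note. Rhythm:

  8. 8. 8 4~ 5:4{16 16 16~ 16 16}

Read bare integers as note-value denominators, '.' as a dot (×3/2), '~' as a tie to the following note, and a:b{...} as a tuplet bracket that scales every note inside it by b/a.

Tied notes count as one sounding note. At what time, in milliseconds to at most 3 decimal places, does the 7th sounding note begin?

note 7 onset = 19/5b = 1884.298ms

1. 0.0ms @ 0 + 371.901ms (3/4)
2. 371.901ms @ 3/4 + 371.901ms (3/4)
3. 743.802ms @ 3/2 + 247.934ms (1/2)
4. 991.736ms @ 2 + 595.041ms (6/5)
5. 1586.777ms @ 16/5 + 99.174ms (1/5)
6. 1685.95ms @ 17/5 + 198.347ms (2/5)
7. 1884.298ms @ 19/5 + 99.174ms (1/5)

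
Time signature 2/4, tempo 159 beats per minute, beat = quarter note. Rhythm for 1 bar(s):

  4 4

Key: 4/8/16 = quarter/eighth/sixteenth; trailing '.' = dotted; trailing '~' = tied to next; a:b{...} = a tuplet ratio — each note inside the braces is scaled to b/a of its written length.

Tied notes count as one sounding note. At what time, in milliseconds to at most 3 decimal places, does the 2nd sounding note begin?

1. 0.0ms @ 0 + 377.358ms (1)
2. 377.358ms @ 1 + 377.358ms (1)

note 2 onset = 1b = 377.358ms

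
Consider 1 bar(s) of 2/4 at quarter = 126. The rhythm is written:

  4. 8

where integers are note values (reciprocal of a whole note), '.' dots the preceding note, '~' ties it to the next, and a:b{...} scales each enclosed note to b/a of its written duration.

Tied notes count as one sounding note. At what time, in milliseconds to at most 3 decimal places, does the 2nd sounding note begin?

note 2 onset = 3/2b = 714.286ms

1. 0.0ms @ 0 + 714.286ms (3/2)
2. 714.286ms @ 3/2 + 238.095ms (1/2)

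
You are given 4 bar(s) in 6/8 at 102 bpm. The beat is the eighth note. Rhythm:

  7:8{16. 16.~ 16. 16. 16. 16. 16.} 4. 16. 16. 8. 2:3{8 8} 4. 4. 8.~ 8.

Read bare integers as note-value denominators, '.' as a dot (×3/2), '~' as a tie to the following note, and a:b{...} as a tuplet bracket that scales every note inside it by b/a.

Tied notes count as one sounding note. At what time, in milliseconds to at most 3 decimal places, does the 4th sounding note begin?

note 4 onset = 24/7b = 2016.807ms

1. 0.0ms @ 0 + 504.202ms (6/7)
2. 504.202ms @ 6/7 + 1008.403ms (12/7)
3. 1512.605ms @ 18/7 + 504.202ms (6/7)
4. 2016.807ms @ 24/7 + 504.202ms (6/7)
5. 2521.008ms @ 30/7 + 504.202ms (6/7)
6. 3025.21ms @ 36/7 + 504.202ms (6/7)
7. 3529.412ms @ 6 + 1764.706ms (3)
8. 5294.118ms @ 9 + 441.176ms (3/4)
9. 5735.294ms @ 39/4 + 441.176ms (3/4)
10. 6176.471ms @ 21/2 + 882.353ms (3/2)
11. 7058.824ms @ 12 + 882.353ms (3/2)
12. 7941.176ms @ 27/2 + 882.353ms (3/2)
13. 8823.529ms @ 15 + 1764.706ms (3)
14. 10588.235ms @ 18 + 1764.706ms (3)
15. 12352.941ms @ 21 + 1764.706ms (3)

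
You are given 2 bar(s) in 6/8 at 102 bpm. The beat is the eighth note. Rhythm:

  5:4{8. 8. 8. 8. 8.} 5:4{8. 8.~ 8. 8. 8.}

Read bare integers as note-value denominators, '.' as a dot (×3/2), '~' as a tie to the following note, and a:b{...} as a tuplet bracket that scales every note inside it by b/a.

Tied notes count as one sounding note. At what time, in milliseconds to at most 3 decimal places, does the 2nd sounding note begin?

1. 0.0ms @ 0 + 705.882ms (6/5)
2. 705.882ms @ 6/5 + 705.882ms (6/5)
3. 1411.765ms @ 12/5 + 705.882ms (6/5)
4. 2117.647ms @ 18/5 + 705.882ms (6/5)
5. 2823.529ms @ 24/5 + 705.882ms (6/5)
6. 3529.412ms @ 6 + 705.882ms (6/5)
7. 4235.294ms @ 36/5 + 1411.765ms (12/5)
8. 5647.059ms @ 48/5 + 705.882ms (6/5)
9. 6352.941ms @ 54/5 + 705.882ms (6/5)

note 2 onset = 6/5b = 705.882ms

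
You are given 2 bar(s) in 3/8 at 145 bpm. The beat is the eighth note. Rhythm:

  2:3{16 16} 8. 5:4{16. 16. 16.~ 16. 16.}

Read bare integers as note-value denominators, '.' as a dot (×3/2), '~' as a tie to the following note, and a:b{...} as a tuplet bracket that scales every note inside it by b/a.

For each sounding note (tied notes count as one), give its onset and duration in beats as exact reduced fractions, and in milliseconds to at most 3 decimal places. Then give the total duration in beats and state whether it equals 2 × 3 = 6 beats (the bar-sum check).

1) 0.0ms=0b +310.345ms=3/4b
2) 310.345ms=3/4b +310.345ms=3/4b
3) 620.69ms=3/2b +620.69ms=3/2b
4) 1241.379ms=3b +248.276ms=3/5b
5) 1489.655ms=18/5b +248.276ms=3/5b
6) 1737.931ms=21/5b +496.552ms=6/5b
7) 2234.483ms=27/5b +248.276ms=3/5b
Σ=6b of 6 (145bpm 3/8) — PASS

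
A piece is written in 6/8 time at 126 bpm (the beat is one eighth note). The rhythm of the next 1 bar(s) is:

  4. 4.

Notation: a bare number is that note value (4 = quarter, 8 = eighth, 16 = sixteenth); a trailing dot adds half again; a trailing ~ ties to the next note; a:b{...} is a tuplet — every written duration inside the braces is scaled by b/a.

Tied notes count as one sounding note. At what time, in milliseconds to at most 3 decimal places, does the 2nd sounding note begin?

1. 0.0ms @ 0 + 1428.571ms (3)
2. 1428.571ms @ 3 + 1428.571ms (3)

note 2 onset = 3b = 1428.571ms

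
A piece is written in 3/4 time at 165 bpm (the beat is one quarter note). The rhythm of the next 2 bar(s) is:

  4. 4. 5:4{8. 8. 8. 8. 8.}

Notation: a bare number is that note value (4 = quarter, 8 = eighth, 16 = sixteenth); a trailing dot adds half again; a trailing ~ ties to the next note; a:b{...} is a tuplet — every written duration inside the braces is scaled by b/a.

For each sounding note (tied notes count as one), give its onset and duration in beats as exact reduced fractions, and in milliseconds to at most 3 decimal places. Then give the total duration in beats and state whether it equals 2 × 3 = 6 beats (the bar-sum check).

1) 0.0ms=0b +545.455ms=3/2b
2) 545.455ms=3/2b +545.455ms=3/2b
3) 1090.909ms=3b +218.182ms=3/5b
4) 1309.091ms=18/5b +218.182ms=3/5b
5) 1527.273ms=21/5b +218.182ms=3/5b
6) 1745.455ms=24/5b +218.182ms=3/5b
7) 1963.636ms=27/5b +218.182ms=3/5b
Σ=6b of 6 (165bpm 3/4) — PASS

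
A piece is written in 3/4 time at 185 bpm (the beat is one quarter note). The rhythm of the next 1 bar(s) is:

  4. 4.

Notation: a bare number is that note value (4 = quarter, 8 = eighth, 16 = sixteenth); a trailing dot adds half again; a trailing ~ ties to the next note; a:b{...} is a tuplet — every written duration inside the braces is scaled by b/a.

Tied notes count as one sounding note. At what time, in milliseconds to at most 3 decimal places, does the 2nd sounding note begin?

1. 0.0ms @ 0 + 486.486ms (3/2)
2. 486.486ms @ 3/2 + 486.486ms (3/2)

note 2 onset = 3/2b = 486.486ms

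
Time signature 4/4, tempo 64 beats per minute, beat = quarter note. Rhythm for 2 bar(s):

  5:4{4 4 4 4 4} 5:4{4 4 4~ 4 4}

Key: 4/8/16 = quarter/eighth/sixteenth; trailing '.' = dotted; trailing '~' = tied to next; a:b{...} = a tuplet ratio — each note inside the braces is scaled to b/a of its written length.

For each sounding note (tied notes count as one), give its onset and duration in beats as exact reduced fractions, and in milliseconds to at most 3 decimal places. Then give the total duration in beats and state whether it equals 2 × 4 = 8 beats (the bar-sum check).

1) 0.0ms=0b +750.0ms=4/5b
2) 750.0ms=4/5b +750.0ms=4/5b
3) 1500.0ms=8/5b +750.0ms=4/5b
4) 2250.0ms=12/5b +750.0ms=4/5b
5) 3000.0ms=16/5b +750.0ms=4/5b
6) 3750.0ms=4b +750.0ms=4/5b
7) 4500.0ms=24/5b +750.0ms=4/5b
8) 5250.0ms=28/5b +1500.0ms=8/5b
9) 6750.0ms=36/5b +750.0ms=4/5b
Σ=8b of 8 (64bpm 4/4) — PASS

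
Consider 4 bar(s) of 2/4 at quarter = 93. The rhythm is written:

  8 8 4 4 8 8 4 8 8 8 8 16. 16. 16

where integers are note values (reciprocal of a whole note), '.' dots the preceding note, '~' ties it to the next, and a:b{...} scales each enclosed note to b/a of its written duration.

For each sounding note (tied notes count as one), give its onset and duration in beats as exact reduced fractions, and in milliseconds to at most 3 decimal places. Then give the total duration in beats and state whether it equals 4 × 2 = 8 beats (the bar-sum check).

1) 0.0ms=0b +322.581ms=1/2b
2) 322.581ms=1/2b +322.581ms=1/2b
3) 645.161ms=1b +645.161ms=1b
4) 1290.323ms=2b +645.161ms=1b
5) 1935.484ms=3b +322.581ms=1/2b
6) 2258.065ms=7/2b +322.581ms=1/2b
7) 2580.645ms=4b +645.161ms=1b
8) 3225.806ms=5b +322.581ms=1/2b
9) 3548.387ms=11/2b +322.581ms=1/2b
10) 3870.968ms=6b +322.581ms=1/2b
11) 4193.548ms=13/2b +322.581ms=1/2b
12) 4516.129ms=7b +241.935ms=3/8b
13) 4758.065ms=59/8b +241.935ms=3/8b
14) 5000.0ms=31/4b +161.29ms=1/4b
Σ=8b of 8 (93bpm 2/4) — PASS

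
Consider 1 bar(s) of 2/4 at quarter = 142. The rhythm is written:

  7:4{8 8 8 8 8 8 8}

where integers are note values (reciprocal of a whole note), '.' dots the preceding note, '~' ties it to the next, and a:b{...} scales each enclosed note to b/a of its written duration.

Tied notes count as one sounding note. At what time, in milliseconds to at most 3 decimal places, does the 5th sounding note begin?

note 5 onset = 8/7b = 482.897ms

1. 0.0ms @ 0 + 120.724ms (2/7)
2. 120.724ms @ 2/7 + 120.724ms (2/7)
3. 241.449ms @ 4/7 + 120.724ms (2/7)
4. 362.173ms @ 6/7 + 120.724ms (2/7)
5. 482.897ms @ 8/7 + 120.724ms (2/7)
6. 603.622ms @ 10/7 + 120.724ms (2/7)
7. 724.346ms @ 12/7 + 120.724ms (2/7)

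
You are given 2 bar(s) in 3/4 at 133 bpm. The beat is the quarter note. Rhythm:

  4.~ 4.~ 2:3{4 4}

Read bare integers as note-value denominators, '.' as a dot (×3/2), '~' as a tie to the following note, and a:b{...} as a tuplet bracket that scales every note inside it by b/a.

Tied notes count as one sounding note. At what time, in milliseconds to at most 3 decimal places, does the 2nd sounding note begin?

1. 0.0ms @ 0 + 2030.075ms (9/2)
2. 2030.075ms @ 9/2 + 676.692ms (3/2)

note 2 onset = 9/2b = 2030.075ms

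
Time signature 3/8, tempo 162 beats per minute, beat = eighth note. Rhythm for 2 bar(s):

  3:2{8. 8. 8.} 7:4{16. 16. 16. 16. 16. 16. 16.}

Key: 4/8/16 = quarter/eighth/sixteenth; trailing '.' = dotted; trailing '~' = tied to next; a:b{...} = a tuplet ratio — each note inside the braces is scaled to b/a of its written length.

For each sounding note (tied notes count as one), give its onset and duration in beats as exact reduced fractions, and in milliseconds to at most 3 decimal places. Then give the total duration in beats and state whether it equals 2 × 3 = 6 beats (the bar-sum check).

1) 0.0ms=0b +370.37ms=1b
2) 370.37ms=1b +370.37ms=1b
3) 740.741ms=2b +370.37ms=1b
4) 1111.111ms=3b +158.73ms=3/7b
5) 1269.841ms=24/7b +158.73ms=3/7b
6) 1428.571ms=27/7b +158.73ms=3/7b
7) 1587.302ms=30/7b +158.73ms=3/7b
8) 1746.032ms=33/7b +158.73ms=3/7b
9) 1904.762ms=36/7b +158.73ms=3/7b
10) 2063.492ms=39/7b +158.73ms=3/7b
Σ=6b of 6 (162bpm 3/8) — PASS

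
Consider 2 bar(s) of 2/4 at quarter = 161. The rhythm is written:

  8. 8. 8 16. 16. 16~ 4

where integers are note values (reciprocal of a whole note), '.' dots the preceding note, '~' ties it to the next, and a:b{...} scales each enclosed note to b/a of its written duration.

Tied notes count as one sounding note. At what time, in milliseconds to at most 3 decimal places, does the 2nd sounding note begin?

1. 0.0ms @ 0 + 279.503ms (3/4)
2. 279.503ms @ 3/4 + 279.503ms (3/4)
3. 559.006ms @ 3/2 + 186.335ms (1/2)
4. 745.342ms @ 2 + 139.752ms (3/8)
5. 885.093ms @ 19/8 + 139.752ms (3/8)
6. 1024.845ms @ 11/4 + 465.839ms (5/4)

note 2 onset = 3/4b = 279.503ms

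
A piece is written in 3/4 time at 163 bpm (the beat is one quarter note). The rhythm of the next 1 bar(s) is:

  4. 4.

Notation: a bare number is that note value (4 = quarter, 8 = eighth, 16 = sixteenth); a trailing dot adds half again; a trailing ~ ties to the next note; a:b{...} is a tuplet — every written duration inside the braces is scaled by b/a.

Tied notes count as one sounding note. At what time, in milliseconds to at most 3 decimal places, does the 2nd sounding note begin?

1. 0.0ms @ 0 + 552.147ms (3/2)
2. 552.147ms @ 3/2 + 552.147ms (3/2)

note 2 onset = 3/2b = 552.147ms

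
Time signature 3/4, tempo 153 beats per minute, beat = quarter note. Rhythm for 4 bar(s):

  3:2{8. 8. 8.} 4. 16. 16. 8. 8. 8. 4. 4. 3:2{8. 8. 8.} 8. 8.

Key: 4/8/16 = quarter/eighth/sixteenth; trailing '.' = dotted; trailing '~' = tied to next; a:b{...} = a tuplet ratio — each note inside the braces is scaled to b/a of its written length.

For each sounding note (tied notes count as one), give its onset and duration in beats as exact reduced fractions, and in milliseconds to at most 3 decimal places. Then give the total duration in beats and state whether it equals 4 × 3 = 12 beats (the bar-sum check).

1) 0.0ms=0b +196.078ms=1/2b
2) 196.078ms=1/2b +196.078ms=1/2b
3) 392.157ms=1b +196.078ms=1/2b
4) 588.235ms=3/2b +588.235ms=3/2b
5) 1176.471ms=3b +147.059ms=3/8b
6) 1323.529ms=27/8b +147.059ms=3/8b
7) 1470.588ms=15/4b +294.118ms=3/4b
8) 1764.706ms=9/2b +294.118ms=3/4b
9) 2058.824ms=21/4b +294.118ms=3/4b
10) 2352.941ms=6b +588.235ms=3/2b
11) 2941.176ms=15/2b +588.235ms=3/2b
12) 3529.412ms=9b +196.078ms=1/2b
13) 3725.49ms=19/2b +196.078ms=1/2b
14) 3921.569ms=10b +196.078ms=1/2b
15) 4117.647ms=21/2b +294.118ms=3/4b
16) 4411.765ms=45/4b +294.118ms=3/4b
Σ=12b of 12 (153bpm 3/4) — PASS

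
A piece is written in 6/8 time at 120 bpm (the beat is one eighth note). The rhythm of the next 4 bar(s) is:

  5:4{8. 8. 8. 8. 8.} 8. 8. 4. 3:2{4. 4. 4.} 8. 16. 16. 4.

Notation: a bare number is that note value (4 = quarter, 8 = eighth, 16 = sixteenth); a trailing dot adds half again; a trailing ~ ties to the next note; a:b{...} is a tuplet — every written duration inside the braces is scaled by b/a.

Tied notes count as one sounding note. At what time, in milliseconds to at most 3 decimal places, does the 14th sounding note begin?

note 14 onset = 81/4b = 10125.0ms

1. 0.0ms @ 0 + 600.0ms (6/5)
2. 600.0ms @ 6/5 + 600.0ms (6/5)
3. 1200.0ms @ 12/5 + 600.0ms (6/5)
4. 1800.0ms @ 18/5 + 600.0ms (6/5)
5. 2400.0ms @ 24/5 + 600.0ms (6/5)
6. 3000.0ms @ 6 + 750.0ms (3/2)
7. 3750.0ms @ 15/2 + 750.0ms (3/2)
8. 4500.0ms @ 9 + 1500.0ms (3)
9. 6000.0ms @ 12 + 1000.0ms (2)
10. 7000.0ms @ 14 + 1000.0ms (2)
11. 8000.0ms @ 16 + 1000.0ms (2)
12. 9000.0ms @ 18 + 750.0ms (3/2)
13. 9750.0ms @ 39/2 + 375.0ms (3/4)
14. 10125.0ms @ 81/4 + 375.0ms (3/4)
15. 10500.0ms @ 21 + 1500.0ms (3)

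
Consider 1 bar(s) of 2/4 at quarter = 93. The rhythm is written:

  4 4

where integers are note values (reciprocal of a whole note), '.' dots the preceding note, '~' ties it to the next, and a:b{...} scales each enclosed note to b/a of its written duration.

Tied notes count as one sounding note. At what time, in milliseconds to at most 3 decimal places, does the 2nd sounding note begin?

note 2 onset = 1b = 645.161ms

1. 0.0ms @ 0 + 645.161ms (1)
2. 645.161ms @ 1 + 645.161ms (1)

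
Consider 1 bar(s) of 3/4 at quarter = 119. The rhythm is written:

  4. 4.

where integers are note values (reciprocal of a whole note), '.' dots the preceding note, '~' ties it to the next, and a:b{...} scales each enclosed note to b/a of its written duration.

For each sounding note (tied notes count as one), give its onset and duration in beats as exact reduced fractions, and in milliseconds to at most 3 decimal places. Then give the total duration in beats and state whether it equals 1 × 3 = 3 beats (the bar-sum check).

1) 0.0ms=0b +756.303ms=3/2b
2) 756.303ms=3/2b +756.303ms=3/2b
Σ=3b of 3 (119bpm 3/4) — PASS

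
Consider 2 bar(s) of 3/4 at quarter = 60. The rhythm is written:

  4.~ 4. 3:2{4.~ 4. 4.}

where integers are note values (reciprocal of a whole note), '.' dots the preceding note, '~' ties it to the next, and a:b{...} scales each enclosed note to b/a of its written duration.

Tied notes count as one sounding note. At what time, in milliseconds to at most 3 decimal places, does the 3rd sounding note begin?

note 3 onset = 5b = 5000.0ms

1. 0.0ms @ 0 + 3000.0ms (3)
2. 3000.0ms @ 3 + 2000.0ms (2)
3. 5000.0ms @ 5 + 1000.0ms (1)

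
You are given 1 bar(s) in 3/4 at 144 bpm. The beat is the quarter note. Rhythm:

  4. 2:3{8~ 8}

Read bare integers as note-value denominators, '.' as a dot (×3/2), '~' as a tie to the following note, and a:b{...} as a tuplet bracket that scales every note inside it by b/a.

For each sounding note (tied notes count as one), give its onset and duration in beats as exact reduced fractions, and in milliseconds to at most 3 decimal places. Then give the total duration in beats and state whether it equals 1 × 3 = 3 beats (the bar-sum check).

1) 0.0ms=0b +625.0ms=3/2b
2) 625.0ms=3/2b +625.0ms=3/2b
Σ=3b of 3 (144bpm 3/4) — PASS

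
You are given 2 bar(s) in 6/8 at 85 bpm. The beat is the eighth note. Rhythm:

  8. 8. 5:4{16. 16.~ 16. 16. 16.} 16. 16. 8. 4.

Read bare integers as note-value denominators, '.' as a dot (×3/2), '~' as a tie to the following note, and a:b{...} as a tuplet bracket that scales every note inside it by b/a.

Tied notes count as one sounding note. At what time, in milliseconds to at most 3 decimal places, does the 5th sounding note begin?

note 5 onset = 24/5b = 3388.235ms

1. 0.0ms @ 0 + 1058.824ms (3/2)
2. 1058.824ms @ 3/2 + 1058.824ms (3/2)
3. 2117.647ms @ 3 + 423.529ms (3/5)
4. 2541.176ms @ 18/5 + 847.059ms (6/5)
5. 3388.235ms @ 24/5 + 423.529ms (3/5)
6. 3811.765ms @ 27/5 + 423.529ms (3/5)
7. 4235.294ms @ 6 + 529.412ms (3/4)
8. 4764.706ms @ 27/4 + 529.412ms (3/4)
9. 5294.118ms @ 15/2 + 1058.824ms (3/2)
10. 6352.941ms @ 9 + 2117.647ms (3)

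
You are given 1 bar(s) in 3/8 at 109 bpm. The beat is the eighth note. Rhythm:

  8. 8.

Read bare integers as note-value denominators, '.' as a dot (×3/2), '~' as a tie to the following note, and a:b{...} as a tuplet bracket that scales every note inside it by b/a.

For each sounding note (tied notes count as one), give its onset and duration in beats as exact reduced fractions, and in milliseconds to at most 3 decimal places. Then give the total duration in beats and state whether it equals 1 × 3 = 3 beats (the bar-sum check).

1) 0.0ms=0b +825.688ms=3/2b
2) 825.688ms=3/2b +825.688ms=3/2b
Σ=3b of 3 (109bpm 3/8) — PASS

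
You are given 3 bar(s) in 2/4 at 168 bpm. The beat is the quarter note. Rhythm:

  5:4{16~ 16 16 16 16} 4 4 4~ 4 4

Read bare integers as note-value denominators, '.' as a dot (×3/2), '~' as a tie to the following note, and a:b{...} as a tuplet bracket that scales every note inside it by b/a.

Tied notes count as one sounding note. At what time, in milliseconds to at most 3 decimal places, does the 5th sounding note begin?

1. 0.0ms @ 0 + 142.857ms (2/5)
2. 142.857ms @ 2/5 + 71.429ms (1/5)
3. 214.286ms @ 3/5 + 71.429ms (1/5)
4. 285.714ms @ 4/5 + 71.429ms (1/5)
5. 357.143ms @ 1 + 357.143ms (1)
6. 714.286ms @ 2 + 357.143ms (1)
7. 1071.429ms @ 3 + 714.286ms (2)
8. 1785.714ms @ 5 + 357.143ms (1)

note 5 onset = 1b = 357.143ms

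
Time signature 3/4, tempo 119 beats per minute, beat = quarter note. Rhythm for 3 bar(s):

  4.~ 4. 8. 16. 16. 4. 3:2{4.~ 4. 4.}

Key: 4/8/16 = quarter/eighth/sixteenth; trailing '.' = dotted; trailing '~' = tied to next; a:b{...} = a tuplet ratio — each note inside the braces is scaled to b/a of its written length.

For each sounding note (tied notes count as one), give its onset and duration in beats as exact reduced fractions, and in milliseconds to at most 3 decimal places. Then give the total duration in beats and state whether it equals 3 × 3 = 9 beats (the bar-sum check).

1) 0.0ms=0b +1512.605ms=3b
2) 1512.605ms=3b +378.151ms=3/4b
3) 1890.756ms=15/4b +189.076ms=3/8b
4) 2079.832ms=33/8b +189.076ms=3/8b
5) 2268.908ms=9/2b +756.303ms=3/2b
6) 3025.21ms=6b +1008.403ms=2b
7) 4033.613ms=8b +504.202ms=1b
Σ=9b of 9 (119bpm 3/4) — PASS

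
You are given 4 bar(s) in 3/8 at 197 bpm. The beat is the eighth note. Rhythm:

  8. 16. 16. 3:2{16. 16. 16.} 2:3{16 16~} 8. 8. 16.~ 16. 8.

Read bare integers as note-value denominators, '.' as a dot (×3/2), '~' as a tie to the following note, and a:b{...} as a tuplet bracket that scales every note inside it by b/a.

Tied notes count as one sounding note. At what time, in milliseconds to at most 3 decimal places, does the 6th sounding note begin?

note 6 onset = 4b = 1218.274ms

1. 0.0ms @ 0 + 456.853ms (3/2)
2. 456.853ms @ 3/2 + 228.426ms (3/4)
3. 685.279ms @ 9/4 + 228.426ms (3/4)
4. 913.706ms @ 3 + 152.284ms (1/2)
5. 1065.99ms @ 7/2 + 152.284ms (1/2)
6. 1218.274ms @ 4 + 152.284ms (1/2)
7. 1370.558ms @ 9/2 + 228.426ms (3/4)
8. 1598.985ms @ 21/4 + 685.279ms (9/4)
9. 2284.264ms @ 15/2 + 456.853ms (3/2)
10. 2741.117ms @ 9 + 456.853ms (3/2)
11. 3197.97ms @ 21/2 + 456.853ms (3/2)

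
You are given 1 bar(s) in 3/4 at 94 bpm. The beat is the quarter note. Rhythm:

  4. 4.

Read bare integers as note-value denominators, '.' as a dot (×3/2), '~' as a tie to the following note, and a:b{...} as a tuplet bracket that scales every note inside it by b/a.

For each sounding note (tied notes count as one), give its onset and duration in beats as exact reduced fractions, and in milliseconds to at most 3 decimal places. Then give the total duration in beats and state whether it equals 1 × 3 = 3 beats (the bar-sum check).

1) 0.0ms=0b +957.447ms=3/2b
2) 957.447ms=3/2b +957.447ms=3/2b
Σ=3b of 3 (94bpm 3/4) — PASS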